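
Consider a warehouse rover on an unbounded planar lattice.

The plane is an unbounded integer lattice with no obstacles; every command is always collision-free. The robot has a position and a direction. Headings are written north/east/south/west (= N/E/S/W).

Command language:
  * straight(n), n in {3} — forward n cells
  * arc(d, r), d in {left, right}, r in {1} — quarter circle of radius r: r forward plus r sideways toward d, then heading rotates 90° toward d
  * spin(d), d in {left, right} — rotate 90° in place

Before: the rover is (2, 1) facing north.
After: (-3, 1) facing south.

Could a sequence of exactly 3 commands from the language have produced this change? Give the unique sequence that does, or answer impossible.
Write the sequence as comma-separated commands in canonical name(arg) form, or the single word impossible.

arc(left, 1), straight(3), arc(left, 1)

key: cell and facing (now S) both changed — the 3 commands mix motion and turning
from: (2, 1) facing north
step 1 (arc(left, 1)): (1, 2) facing west
step 2 (straight(3)): (-2, 2) facing west
step 3 (arc(left, 1)): (-3, 1) facing south
no other 3-command option fits: unique.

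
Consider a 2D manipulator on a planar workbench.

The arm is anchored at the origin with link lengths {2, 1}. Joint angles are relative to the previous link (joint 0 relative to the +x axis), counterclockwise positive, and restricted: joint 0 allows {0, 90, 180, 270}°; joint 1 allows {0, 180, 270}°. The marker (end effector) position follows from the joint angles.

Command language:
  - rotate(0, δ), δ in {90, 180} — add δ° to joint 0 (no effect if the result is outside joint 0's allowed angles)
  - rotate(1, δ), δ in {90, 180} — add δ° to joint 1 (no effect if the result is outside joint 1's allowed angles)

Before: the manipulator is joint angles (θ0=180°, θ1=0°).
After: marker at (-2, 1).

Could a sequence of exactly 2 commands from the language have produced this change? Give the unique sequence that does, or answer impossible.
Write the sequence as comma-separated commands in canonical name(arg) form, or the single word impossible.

rotate(1, 180), rotate(1, 90)

key: order matters: swapping rotate(1, 180) and rotate(1, 90) lands elsewhere
t0: joint angles (θ0=180°, θ1=0°)
1. rotate(1, 180) → joint angles (θ0=180°, θ1=180°)
2. rotate(1, 90) → joint angles (θ0=180°, θ1=270°)
uniquely the one of 16 2-step routes that fits.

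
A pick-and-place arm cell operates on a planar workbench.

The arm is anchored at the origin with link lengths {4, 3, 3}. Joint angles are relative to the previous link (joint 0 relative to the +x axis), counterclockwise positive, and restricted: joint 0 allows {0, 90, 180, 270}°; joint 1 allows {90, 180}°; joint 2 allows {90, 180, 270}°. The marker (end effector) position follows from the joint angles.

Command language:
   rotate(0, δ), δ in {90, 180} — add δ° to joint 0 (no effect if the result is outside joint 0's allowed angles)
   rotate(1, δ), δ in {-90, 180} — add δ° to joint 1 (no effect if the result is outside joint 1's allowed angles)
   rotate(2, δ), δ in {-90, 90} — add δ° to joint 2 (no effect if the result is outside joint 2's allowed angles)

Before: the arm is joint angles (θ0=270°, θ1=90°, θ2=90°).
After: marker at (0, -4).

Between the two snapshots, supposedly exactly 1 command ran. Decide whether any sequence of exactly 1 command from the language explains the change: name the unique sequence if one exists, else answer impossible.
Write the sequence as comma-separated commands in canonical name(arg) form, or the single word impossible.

rotate(2, 90)

initial: joint angles (θ0=270°, θ1=90°, θ2=90°)
step 1 (rotate(2, 90)): joint angles (θ0=270°, θ1=90°, θ2=180°)
uniquely the one of 6 1-step routes that fits.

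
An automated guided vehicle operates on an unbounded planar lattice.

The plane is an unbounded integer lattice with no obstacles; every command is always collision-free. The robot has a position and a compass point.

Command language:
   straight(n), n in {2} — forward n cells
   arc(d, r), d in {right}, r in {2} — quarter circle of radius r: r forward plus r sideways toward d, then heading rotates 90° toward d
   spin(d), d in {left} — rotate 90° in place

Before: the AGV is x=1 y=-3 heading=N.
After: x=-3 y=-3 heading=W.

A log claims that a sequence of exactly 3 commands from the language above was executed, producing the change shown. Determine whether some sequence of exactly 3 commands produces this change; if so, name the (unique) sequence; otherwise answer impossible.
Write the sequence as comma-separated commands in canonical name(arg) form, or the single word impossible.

spin(left), straight(2), straight(2)

key: running straight(2) before spin(left) would end elsewhere — order is forced
begin: x=1 y=-3 heading=N
t=1 spin(left) ⇒ x=1 y=-3 heading=W
t=2 straight(2) ⇒ x=-1 y=-3 heading=W
t=3 straight(2) ⇒ x=-3 y=-3 heading=W
all 27 alternatives checked — unique.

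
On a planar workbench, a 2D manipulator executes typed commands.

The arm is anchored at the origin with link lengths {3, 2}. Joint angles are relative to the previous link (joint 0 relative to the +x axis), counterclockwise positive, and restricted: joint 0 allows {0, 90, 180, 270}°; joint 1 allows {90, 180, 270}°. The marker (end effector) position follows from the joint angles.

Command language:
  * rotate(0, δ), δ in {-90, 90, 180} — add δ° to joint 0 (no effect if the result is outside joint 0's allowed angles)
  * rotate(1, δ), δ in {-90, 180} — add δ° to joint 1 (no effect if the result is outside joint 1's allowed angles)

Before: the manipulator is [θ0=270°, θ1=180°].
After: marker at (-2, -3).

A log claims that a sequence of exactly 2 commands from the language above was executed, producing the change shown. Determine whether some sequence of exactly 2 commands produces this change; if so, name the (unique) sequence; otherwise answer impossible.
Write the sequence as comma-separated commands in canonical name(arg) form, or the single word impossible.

key: running rotate(1, 180) before rotate(1, -90) would end elsewhere — order is forced
from: [θ0=270°, θ1=180°]
step 1 (rotate(1, -90)): [θ0=270°, θ1=90°]
step 2 (rotate(1, 180)): [θ0=270°, θ1=270°]
no other 2-command option fits: unique.

rotate(1, -90), rotate(1, 180)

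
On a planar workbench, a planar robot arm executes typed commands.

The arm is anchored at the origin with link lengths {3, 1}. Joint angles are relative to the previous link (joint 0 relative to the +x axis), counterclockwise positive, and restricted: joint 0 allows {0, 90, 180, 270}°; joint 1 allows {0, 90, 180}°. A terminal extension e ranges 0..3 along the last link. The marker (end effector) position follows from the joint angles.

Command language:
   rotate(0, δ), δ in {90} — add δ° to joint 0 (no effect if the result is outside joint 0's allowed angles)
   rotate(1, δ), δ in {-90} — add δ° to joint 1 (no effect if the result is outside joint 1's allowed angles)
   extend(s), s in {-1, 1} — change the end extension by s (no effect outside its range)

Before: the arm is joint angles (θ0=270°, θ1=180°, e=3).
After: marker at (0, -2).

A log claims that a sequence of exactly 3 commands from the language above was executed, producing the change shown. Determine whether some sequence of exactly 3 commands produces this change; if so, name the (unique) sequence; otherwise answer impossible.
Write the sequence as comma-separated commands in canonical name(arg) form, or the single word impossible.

extend(-1), extend(-1), extend(-1)

begin: joint angles (θ0=270°, θ1=180°, e=3)
[1] after extend(-1): joint angles (θ0=270°, θ1=180°, e=2)
[2] after extend(-1): joint angles (θ0=270°, θ1=180°, e=1)
[3] after extend(-1): joint angles (θ0=270°, θ1=180°, e=0)
all 64 alternatives checked — unique.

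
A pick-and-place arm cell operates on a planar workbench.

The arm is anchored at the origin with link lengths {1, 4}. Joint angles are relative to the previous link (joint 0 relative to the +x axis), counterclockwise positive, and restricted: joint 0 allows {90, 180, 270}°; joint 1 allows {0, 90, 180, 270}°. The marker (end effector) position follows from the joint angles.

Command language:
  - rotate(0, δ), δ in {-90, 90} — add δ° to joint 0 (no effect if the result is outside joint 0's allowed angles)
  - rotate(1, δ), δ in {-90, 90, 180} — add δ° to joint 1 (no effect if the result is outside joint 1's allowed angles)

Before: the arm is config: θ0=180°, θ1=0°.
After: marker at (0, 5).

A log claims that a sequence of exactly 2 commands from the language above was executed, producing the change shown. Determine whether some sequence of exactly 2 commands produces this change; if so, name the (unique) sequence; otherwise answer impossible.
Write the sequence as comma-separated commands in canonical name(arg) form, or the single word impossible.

rotate(0, -90), rotate(0, -90)

begin: config: θ0=180°, θ1=0°
1. rotate(0, -90) → config: θ0=90°, θ1=0°
2. rotate(0, -90) → config: θ0=90°, θ1=0°
no other 2-command option fits: unique.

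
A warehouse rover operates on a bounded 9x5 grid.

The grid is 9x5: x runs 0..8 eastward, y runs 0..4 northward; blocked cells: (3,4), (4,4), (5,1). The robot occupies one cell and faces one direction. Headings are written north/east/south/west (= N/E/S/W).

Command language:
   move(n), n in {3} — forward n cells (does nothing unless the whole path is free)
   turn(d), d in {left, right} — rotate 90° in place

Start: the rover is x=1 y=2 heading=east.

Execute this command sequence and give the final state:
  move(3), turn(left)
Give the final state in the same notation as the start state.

x=4 y=2 heading=north

initial: x=1 y=2 heading=east
t=1 move(3) ⇒ x=4 y=2 heading=east
t=2 turn(left) ⇒ x=4 y=2 heading=north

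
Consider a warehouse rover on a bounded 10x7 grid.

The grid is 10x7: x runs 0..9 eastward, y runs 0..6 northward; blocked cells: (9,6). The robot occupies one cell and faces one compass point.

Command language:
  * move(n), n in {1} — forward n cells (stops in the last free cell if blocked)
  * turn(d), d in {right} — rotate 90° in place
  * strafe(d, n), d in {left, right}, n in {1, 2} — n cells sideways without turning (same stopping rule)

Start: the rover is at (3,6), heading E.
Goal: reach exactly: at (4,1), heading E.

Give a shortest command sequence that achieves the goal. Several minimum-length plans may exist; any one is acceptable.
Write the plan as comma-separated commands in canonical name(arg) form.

move(1), strafe(right, 1), strafe(right, 2), strafe(right, 2)

from: at (3,6), heading E
step 1 (move(1)): at (4,6), heading E
step 2 (strafe(right, 1)): at (4,5), heading E
step 3 (strafe(right, 2)): at (4,3), heading E
step 4 (strafe(right, 2)): at (4,1), heading E
minimal: 4 command(s), checked below 4.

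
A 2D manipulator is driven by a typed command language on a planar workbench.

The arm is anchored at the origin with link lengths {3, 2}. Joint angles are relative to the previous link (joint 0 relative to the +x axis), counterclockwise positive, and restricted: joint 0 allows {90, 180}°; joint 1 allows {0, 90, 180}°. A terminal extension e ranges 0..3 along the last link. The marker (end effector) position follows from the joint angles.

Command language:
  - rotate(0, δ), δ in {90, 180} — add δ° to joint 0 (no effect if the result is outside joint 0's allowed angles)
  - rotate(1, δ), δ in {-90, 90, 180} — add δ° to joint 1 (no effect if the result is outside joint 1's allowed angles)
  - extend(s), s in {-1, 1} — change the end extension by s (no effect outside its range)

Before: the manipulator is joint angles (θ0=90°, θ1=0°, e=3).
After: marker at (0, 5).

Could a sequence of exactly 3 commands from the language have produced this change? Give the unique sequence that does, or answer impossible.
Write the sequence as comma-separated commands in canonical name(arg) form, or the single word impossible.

start: joint angles (θ0=90°, θ1=0°, e=3)
t=1 extend(-1) ⇒ joint angles (θ0=90°, θ1=0°, e=2)
t=2 extend(-1) ⇒ joint angles (θ0=90°, θ1=0°, e=1)
t=3 extend(-1) ⇒ joint angles (θ0=90°, θ1=0°, e=0)
uniquely the one of 343 3-step routes that fits.

extend(-1), extend(-1), extend(-1)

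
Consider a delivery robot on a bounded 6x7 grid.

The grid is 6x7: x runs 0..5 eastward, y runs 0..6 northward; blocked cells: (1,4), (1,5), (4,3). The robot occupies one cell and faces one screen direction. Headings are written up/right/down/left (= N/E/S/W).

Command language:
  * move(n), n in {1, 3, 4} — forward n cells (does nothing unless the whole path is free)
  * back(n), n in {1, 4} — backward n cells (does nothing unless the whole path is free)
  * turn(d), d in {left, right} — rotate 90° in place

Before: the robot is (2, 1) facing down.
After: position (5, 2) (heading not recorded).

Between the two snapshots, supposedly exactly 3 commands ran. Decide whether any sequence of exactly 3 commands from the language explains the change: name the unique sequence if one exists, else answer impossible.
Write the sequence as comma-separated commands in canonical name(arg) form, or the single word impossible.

key: order matters: swapping back(1) and move(3) lands elsewhere
start: (2, 1) facing down
1. back(1) → (2, 2) facing down
2. turn(left) → (2, 2) facing right
3. move(3) → (5, 2) facing right
all 343 alternatives checked — unique.

back(1), turn(left), move(3)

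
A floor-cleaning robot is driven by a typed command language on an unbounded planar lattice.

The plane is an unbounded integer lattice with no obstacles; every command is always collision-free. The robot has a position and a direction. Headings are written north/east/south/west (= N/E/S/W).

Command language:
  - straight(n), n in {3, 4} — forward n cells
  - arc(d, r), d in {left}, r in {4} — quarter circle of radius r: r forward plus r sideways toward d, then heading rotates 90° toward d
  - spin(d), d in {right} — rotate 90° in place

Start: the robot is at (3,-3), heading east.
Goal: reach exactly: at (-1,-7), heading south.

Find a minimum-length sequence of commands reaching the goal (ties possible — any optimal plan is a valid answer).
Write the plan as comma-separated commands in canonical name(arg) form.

from: at (3,-3), heading east
1. spin(right) → at (3,-3), heading south
2. spin(right) → at (3,-3), heading west
3. arc(left, 4) → at (-1,-7), heading south
no 2-step plan works, so 3 is optimal.

spin(right), spin(right), arc(left, 4)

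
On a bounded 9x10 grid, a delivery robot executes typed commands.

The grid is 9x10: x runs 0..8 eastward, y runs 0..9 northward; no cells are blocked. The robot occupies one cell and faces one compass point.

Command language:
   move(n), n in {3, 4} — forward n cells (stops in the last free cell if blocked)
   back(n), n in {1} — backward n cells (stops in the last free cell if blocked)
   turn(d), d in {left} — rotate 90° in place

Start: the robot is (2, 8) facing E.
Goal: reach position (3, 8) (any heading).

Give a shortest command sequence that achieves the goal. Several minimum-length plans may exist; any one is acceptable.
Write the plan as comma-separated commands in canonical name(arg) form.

turn(left), turn(left), back(1)

t0: (2, 8) facing E
[1] after turn(left): (2, 8) facing N
[2] after turn(left): (2, 8) facing W
[3] after back(1): (3, 8) facing W
no 2-step plan works, so 3 is optimal.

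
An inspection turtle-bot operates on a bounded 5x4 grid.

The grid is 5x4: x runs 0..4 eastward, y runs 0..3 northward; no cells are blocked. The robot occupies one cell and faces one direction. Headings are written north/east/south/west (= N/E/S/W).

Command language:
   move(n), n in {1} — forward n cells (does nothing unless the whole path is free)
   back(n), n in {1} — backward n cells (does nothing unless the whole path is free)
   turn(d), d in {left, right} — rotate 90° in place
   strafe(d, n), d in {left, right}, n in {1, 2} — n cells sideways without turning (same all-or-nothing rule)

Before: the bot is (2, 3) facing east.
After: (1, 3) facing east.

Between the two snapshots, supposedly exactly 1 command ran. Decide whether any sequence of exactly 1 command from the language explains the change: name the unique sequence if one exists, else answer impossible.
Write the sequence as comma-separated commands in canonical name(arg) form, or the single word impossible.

key: still facing E — the one step turns nothing
from: (2, 3) facing east
t=1 back(1) ⇒ (1, 3) facing east
uniquely the one of 8 1-step routes that fits.

back(1)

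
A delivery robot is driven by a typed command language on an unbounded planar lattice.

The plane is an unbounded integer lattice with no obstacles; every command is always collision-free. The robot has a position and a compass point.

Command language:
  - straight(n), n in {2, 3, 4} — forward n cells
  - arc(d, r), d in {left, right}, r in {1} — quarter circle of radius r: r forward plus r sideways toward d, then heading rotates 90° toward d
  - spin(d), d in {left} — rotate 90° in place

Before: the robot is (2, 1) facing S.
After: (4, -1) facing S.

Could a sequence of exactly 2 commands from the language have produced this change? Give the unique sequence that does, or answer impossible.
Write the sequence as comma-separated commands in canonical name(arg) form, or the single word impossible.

key: still facing S at the end — net rotation zero over 2 steps
from: (2, 1) facing S
[1] after arc(left, 1): (3, 0) facing E
[2] after arc(right, 1): (4, -1) facing S
uniquely the one of 36 2-step routes that fits.

arc(left, 1), arc(right, 1)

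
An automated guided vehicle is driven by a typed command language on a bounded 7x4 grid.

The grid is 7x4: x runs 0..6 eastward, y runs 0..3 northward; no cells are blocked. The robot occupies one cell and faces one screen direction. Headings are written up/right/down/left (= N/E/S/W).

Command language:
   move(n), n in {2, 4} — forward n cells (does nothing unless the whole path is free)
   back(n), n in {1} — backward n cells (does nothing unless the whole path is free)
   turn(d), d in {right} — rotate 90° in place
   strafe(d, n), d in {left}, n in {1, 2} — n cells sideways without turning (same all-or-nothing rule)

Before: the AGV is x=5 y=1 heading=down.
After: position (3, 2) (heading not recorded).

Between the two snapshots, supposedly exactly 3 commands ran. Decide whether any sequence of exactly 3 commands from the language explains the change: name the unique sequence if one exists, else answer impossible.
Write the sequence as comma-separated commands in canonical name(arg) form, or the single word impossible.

back(1), turn(right), move(2)

key: order matters: swapping back(1) and move(2) lands elsewhere
start: x=5 y=1 heading=down
step 1 (back(1)): x=5 y=2 heading=down
step 2 (turn(right)): x=5 y=2 heading=left
step 3 (move(2)): x=3 y=2 heading=left
uniquely the one of 216 3-step routes that fits.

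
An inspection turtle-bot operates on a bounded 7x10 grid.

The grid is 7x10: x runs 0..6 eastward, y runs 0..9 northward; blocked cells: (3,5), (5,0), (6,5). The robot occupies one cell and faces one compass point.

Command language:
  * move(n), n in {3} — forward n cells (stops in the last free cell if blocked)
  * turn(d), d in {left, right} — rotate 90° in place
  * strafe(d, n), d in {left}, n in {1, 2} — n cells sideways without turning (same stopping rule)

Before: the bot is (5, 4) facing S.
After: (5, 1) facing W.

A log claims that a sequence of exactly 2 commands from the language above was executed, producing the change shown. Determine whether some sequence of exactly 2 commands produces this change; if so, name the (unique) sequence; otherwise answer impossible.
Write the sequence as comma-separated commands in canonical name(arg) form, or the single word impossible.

move(3), turn(right)

key: running turn(right) before move(3) would end elsewhere — order is forced
initial: (5, 4) facing S
1. move(3) → (5, 1) facing S
2. turn(right) → (5, 1) facing W
no rival 2-sequence matches.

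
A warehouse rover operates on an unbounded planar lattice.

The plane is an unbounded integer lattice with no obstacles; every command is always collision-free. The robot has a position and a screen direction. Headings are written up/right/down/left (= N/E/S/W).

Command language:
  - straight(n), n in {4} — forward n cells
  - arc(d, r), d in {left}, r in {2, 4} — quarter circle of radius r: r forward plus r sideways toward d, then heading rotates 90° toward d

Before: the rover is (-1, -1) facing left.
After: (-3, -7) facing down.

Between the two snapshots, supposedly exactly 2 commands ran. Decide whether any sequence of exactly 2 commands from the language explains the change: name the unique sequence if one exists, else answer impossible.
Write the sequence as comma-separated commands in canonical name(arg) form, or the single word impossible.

arc(left, 2), straight(4)

key: running straight(4) before arc(left, 2) would end elsewhere — order is forced
begin: (-1, -1) facing left
step 1 (arc(left, 2)): (-3, -3) facing down
step 2 (straight(4)): (-3, -7) facing down
uniquely the one of 9 2-step routes that fits.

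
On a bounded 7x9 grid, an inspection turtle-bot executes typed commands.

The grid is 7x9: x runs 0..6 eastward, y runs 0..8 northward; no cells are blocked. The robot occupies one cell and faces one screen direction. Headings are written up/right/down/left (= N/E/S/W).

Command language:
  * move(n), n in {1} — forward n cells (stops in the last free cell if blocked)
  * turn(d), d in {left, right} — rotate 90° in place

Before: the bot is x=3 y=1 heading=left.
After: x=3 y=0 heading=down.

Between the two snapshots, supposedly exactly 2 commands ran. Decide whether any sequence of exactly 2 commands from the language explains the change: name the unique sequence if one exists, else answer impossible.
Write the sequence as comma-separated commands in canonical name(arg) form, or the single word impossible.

turn(left), move(1)

key: running move(1) before turn(left) would end elsewhere — order is forced
initial: x=3 y=1 heading=left
1. turn(left) → x=3 y=1 heading=down
2. move(1) → x=3 y=0 heading=down
uniquely the one of 9 2-step routes that fits.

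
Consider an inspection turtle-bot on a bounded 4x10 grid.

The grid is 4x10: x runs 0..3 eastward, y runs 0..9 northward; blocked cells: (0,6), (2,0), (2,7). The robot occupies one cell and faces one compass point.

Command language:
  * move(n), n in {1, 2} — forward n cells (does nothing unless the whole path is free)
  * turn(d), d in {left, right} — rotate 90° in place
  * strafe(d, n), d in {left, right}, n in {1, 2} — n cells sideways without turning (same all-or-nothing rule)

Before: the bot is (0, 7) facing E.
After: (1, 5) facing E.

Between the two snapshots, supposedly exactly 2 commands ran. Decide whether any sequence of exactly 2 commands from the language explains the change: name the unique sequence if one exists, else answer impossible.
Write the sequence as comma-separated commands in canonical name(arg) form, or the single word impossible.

move(1), strafe(right, 2)

key: running strafe(right, 2) before move(1) would end elsewhere — order is forced
initial: (0, 7) facing E
1. move(1) → (1, 7) facing E
2. strafe(right, 2) → (1, 5) facing E
no other 2-command option fits: unique.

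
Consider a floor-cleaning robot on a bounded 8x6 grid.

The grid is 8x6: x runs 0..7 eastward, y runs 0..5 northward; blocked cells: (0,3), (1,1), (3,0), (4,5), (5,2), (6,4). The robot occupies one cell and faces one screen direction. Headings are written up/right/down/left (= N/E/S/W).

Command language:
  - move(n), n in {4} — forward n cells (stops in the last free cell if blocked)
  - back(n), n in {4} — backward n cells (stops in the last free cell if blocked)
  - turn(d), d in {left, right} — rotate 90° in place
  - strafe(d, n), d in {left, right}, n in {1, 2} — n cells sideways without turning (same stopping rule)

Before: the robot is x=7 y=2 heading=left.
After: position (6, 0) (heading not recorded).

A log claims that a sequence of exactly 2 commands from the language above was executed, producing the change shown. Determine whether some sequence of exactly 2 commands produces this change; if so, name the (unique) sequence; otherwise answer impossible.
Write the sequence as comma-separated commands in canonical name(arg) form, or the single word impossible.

move(4), strafe(left, 2)

key: move(4) is stopped early by the blocked cell at (5,2)
start: x=7 y=2 heading=left
t=1 move(4) ⇒ x=6 y=2 heading=left
t=2 strafe(left, 2) ⇒ x=6 y=0 heading=left
no rival 2-sequence matches.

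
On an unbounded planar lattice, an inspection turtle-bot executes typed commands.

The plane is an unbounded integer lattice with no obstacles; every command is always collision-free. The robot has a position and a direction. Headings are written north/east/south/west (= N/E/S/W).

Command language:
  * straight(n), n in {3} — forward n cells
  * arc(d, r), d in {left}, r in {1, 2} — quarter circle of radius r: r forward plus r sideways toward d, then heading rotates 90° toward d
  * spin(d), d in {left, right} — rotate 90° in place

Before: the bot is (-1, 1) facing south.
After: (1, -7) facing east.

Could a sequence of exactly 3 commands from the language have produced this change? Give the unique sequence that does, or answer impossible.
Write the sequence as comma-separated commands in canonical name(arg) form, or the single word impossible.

straight(3), straight(3), arc(left, 2)

key: position moved to (1,-7) AND the heading swung to E — translation plus rotation needed
start: (-1, 1) facing south
[1] after straight(3): (-1, -2) facing south
[2] after straight(3): (-1, -5) facing south
[3] after arc(left, 2): (1, -7) facing east
uniquely the one of 125 3-step routes that fits.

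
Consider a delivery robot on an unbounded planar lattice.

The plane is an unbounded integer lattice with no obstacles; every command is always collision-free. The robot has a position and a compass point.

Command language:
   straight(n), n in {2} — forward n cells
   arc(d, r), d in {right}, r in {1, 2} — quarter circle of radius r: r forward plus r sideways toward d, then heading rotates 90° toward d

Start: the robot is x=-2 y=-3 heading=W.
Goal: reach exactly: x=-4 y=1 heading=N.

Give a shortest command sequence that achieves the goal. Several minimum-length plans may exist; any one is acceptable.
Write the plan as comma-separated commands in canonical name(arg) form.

arc(right, 2), straight(2)

t0: x=-2 y=-3 heading=W
t=1 arc(right, 2) ⇒ x=-4 y=-1 heading=N
t=2 straight(2) ⇒ x=-4 y=1 heading=N
nothing shorter than 2 reaches the goal.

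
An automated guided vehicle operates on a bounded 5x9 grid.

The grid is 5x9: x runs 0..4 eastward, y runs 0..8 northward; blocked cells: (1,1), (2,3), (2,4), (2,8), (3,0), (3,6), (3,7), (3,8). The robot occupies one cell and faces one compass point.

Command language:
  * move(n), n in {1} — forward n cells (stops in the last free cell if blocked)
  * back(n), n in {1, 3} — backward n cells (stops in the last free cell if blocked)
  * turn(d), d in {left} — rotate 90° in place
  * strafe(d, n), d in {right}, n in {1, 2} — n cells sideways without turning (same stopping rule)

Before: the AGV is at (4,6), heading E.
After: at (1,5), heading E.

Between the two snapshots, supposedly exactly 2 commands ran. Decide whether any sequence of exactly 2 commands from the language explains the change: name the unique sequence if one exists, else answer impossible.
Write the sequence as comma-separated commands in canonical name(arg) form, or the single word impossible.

key: heading stays E — no command in the sequence turns
t0: at (4,6), heading E
t=1 strafe(right, 1) ⇒ at (4,5), heading E
t=2 back(3) ⇒ at (1,5), heading E
all 36 alternatives checked — unique.

strafe(right, 1), back(3)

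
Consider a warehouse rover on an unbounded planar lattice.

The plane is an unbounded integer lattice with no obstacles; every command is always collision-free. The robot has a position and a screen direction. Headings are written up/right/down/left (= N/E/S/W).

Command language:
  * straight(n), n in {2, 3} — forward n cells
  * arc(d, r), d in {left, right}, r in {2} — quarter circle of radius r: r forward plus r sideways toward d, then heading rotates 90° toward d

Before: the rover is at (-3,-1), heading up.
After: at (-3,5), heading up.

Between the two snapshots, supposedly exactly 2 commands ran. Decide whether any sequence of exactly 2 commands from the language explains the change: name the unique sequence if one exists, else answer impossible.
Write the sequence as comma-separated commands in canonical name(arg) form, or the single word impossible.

straight(3), straight(3)

key: still facing N at the end — nothing in the sequence rotates
start: at (-3,-1), heading up
step 1 (straight(3)): at (-3,2), heading up
step 2 (straight(3)): at (-3,5), heading up
uniquely the one of 16 2-step routes that fits.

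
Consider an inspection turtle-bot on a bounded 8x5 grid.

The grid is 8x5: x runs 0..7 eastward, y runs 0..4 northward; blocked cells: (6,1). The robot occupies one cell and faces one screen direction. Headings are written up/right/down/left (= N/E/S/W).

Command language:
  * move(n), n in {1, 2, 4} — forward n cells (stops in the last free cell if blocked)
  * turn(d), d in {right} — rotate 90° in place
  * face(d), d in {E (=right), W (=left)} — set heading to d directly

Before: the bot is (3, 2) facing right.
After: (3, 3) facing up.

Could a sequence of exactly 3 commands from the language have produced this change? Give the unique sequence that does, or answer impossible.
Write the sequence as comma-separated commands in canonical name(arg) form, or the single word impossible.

key: cell and facing (now N) both changed — the 3 commands mix motion and turning
from: (3, 2) facing right
step 1 (face(W)): (3, 2) facing left
step 2 (turn(right)): (3, 2) facing up
step 3 (move(1)): (3, 3) facing up
uniquely the one of 216 3-step routes that fits.

face(W), turn(right), move(1)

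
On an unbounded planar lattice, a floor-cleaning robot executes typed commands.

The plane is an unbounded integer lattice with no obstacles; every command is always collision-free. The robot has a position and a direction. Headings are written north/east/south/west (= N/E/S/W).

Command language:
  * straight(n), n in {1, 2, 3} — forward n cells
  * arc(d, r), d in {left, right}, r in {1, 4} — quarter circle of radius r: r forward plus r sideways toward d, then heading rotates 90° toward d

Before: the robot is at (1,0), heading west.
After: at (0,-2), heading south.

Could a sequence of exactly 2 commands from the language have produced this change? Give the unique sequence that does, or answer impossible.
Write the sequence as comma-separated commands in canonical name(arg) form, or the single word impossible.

key: position moved to (0,-2) AND the heading swung to S — translation plus rotation needed
initial: at (1,0), heading west
step 1 (arc(left, 1)): at (0,-1), heading south
step 2 (straight(1)): at (0,-2), heading south
uniquely the one of 49 2-step routes that fits.

arc(left, 1), straight(1)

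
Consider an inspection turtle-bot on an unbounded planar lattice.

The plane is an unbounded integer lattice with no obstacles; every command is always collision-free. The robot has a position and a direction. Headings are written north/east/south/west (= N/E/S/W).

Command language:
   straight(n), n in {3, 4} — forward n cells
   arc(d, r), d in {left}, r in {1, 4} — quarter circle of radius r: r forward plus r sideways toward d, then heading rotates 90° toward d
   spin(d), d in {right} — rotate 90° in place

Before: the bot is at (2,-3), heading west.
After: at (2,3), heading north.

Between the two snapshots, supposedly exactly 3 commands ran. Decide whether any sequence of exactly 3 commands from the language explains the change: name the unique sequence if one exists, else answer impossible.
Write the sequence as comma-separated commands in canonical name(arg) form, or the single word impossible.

spin(right), straight(3), straight(3)

key: order matters: swapping spin(right) and straight(3) lands elsewhere
begin: at (2,-3), heading west
1. spin(right) → at (2,-3), heading north
2. straight(3) → at (2,0), heading north
3. straight(3) → at (2,3), heading north
all 125 alternatives checked — unique.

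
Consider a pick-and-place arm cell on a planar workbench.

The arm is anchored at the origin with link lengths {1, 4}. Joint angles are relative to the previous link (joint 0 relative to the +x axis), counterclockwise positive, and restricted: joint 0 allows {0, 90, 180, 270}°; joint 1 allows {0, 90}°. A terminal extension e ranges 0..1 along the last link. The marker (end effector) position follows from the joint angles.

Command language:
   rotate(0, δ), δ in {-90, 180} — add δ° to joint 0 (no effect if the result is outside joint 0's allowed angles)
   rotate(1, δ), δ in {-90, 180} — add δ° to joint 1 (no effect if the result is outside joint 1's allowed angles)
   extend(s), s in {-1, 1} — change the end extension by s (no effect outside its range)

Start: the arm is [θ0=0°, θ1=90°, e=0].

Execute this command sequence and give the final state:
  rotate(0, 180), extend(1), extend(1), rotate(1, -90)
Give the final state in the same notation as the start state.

[θ0=180°, θ1=0°, e=1]

initial: [θ0=0°, θ1=90°, e=0]
t=1 rotate(0, 180) ⇒ [θ0=180°, θ1=90°, e=0]
t=2 extend(1) ⇒ [θ0=180°, θ1=90°, e=1]
t=3 extend(1) ⇒ [θ0=180°, θ1=90°, e=1]
t=4 rotate(1, -90) ⇒ [θ0=180°, θ1=0°, e=1]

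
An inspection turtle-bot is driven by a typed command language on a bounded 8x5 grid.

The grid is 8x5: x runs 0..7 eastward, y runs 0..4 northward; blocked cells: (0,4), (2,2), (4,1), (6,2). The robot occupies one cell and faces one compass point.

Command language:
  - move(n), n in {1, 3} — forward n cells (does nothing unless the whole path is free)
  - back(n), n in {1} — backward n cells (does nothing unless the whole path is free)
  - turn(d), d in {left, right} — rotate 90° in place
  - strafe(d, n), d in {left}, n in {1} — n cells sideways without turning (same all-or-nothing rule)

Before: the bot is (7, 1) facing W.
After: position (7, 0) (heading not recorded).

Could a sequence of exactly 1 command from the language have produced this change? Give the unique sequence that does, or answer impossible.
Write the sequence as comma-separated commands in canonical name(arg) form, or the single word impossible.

strafe(left, 1)

begin: (7, 1) facing W
t=1 strafe(left, 1) ⇒ (7, 0) facing W
all 6 alternatives checked — unique.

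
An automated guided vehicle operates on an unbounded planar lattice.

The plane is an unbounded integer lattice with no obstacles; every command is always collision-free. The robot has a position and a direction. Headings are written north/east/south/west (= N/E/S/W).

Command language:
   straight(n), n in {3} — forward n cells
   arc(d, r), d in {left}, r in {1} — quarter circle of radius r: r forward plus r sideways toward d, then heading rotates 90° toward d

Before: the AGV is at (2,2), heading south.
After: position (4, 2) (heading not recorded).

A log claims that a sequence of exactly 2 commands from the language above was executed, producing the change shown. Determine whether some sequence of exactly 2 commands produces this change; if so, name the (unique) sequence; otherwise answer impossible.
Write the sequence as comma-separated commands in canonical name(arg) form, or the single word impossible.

arc(left, 1), arc(left, 1)

begin: at (2,2), heading south
1. arc(left, 1) → at (3,1), heading east
2. arc(left, 1) → at (4,2), heading north
all 4 alternatives checked — unique.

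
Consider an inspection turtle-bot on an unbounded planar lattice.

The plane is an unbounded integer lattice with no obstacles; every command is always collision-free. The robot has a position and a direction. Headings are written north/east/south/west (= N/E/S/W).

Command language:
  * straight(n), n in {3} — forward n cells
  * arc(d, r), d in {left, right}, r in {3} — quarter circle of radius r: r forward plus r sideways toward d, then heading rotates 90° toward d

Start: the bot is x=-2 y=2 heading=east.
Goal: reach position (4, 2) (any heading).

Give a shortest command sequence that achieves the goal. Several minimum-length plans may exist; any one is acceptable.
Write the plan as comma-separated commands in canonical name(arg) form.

straight(3), straight(3)

begin: x=-2 y=2 heading=east
step 1 (straight(3)): x=1 y=2 heading=east
step 2 (straight(3)): x=4 y=2 heading=east
nothing shorter than 2 reaches the goal.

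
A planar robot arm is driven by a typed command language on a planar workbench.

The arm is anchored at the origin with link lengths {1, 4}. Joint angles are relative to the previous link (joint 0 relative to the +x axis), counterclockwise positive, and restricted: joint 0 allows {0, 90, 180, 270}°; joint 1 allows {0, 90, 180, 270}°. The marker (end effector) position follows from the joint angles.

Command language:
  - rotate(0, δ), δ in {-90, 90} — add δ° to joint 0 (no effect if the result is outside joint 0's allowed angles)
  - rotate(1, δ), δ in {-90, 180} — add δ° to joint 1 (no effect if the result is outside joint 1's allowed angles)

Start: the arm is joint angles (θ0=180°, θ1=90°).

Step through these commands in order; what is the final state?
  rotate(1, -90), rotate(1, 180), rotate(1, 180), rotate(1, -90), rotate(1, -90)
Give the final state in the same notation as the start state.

initial: joint angles (θ0=180°, θ1=90°)
[1] after rotate(1, -90): joint angles (θ0=180°, θ1=0°)
[2] after rotate(1, 180): joint angles (θ0=180°, θ1=180°)
[3] after rotate(1, 180): joint angles (θ0=180°, θ1=0°)
[4] after rotate(1, -90): joint angles (θ0=180°, θ1=270°)
[5] after rotate(1, -90): joint angles (θ0=180°, θ1=180°)

joint angles (θ0=180°, θ1=180°)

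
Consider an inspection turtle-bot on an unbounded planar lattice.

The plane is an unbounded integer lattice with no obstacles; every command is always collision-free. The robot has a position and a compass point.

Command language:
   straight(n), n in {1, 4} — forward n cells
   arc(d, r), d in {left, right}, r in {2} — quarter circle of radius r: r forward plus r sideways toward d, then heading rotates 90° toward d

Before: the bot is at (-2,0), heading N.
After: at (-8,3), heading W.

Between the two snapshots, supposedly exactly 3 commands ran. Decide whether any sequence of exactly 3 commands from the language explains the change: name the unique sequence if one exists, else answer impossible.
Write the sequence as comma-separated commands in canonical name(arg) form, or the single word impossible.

key: order matters: swapping straight(1) and straight(4) lands elsewhere
begin: at (-2,0), heading N
step 1 (straight(1)): at (-2,1), heading N
step 2 (arc(left, 2)): at (-4,3), heading W
step 3 (straight(4)): at (-8,3), heading W
no rival 3-sequence matches.

straight(1), arc(left, 2), straight(4)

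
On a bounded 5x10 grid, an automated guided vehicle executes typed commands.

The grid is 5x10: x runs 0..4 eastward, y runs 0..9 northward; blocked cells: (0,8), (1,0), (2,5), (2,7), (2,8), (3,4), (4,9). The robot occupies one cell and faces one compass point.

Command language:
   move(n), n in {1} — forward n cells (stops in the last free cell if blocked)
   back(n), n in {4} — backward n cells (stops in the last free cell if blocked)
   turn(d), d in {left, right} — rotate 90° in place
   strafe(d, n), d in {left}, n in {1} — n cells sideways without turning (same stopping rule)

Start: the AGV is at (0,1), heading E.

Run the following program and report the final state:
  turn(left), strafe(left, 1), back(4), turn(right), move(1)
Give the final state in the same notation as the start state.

at (0,0), heading E

t0: at (0,1), heading E
t=1 turn(left) ⇒ at (0,1), heading N
t=2 strafe(left, 1) ⇒ at (0,1), heading N
t=3 back(4) ⇒ at (0,0), heading N
t=4 turn(right) ⇒ at (0,0), heading E
t=5 move(1) ⇒ at (0,0), heading E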